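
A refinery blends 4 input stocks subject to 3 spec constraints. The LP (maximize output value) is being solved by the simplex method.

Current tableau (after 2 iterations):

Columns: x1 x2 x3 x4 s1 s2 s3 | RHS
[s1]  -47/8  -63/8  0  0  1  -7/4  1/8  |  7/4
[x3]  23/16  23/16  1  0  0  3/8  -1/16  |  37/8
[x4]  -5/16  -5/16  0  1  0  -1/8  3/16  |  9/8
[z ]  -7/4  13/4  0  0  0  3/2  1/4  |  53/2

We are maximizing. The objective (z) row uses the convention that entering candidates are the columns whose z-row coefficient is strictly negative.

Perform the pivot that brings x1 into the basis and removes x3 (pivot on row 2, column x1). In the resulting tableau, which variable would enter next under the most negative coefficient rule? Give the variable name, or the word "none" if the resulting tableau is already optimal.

none

Pivot element 23/16. New z-row = old z-row − (-7/4)·(row 2/(23/16)).
Updated z-row coefficients: x1: 0, x2: 5, x3: 28/23, x4: 0, s1: 0, s2: 45/23, s3: 4/23.
No coefficient is strictly negative; the tableau after this pivot is optimal.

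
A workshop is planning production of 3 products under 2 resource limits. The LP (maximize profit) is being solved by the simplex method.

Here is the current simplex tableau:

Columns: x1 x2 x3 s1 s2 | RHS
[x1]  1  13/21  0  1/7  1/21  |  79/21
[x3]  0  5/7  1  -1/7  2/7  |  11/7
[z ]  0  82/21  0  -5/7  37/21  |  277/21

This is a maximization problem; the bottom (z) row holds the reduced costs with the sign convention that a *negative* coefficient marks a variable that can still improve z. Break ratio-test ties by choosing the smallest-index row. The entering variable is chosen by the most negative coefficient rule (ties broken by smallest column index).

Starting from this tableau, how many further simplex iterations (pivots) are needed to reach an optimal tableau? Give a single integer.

1

pivot: s1 in, x1 out → z = 32
No improving column remains; optimal.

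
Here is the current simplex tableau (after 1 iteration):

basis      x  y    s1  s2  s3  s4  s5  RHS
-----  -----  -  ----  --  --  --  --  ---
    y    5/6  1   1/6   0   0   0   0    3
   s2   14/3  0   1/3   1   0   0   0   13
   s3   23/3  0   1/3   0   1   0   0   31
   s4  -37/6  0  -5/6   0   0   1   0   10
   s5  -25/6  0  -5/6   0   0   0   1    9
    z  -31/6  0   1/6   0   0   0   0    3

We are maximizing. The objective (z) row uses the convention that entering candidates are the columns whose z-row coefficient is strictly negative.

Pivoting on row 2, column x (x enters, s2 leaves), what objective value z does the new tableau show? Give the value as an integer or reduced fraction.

487/28

Minimum ratio for x: 13/(14/3) = 39/14.
z changes by −(z-row coeff of x)·ratio = −(-31/6)·(39/14) = 403/28.
New z = 3 + (403/28) = 487/28.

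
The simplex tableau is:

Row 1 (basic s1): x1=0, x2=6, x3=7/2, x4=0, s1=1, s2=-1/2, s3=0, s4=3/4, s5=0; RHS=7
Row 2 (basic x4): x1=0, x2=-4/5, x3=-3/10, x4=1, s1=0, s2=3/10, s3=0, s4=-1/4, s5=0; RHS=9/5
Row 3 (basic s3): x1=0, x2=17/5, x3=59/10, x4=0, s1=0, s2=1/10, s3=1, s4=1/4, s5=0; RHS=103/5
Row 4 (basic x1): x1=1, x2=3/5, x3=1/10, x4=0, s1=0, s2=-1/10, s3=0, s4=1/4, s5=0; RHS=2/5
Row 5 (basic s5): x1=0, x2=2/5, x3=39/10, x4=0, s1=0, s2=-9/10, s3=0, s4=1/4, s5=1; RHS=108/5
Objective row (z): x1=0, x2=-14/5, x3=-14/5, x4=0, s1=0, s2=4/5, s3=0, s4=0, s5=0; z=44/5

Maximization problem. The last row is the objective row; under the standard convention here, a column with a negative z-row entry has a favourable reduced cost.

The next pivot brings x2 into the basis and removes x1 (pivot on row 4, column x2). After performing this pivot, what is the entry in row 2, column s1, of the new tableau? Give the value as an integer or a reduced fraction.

0

Pivot element is row 4, column x2: 3/5.
Normalize row 4: new (row 4, s1) = 0/(3/5) = 0.
row 2 ← row 2 − (-4/5)·(new row 4): 0 − (-4/5)·0 = 0.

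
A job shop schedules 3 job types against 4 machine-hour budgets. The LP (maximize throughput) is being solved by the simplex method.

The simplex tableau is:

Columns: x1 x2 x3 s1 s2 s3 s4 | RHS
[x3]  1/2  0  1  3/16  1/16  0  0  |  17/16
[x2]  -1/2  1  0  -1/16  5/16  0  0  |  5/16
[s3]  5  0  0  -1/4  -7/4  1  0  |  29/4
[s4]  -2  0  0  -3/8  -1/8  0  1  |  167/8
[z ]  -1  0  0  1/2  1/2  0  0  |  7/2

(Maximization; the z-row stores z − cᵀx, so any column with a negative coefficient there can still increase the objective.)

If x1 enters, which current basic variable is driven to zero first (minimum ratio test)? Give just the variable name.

s3

Ratios: row 1 (x3): (17/16)/(1/2) = 17/8; row 2 (x2): entry -1/2 ≤ 0, skip; row 3 (s3): (29/4)/5 = 29/20; row 4 (s4): entry -2 ≤ 0, skip.
Minimum ratio 29/20 is in the s3 row, so s3 leaves.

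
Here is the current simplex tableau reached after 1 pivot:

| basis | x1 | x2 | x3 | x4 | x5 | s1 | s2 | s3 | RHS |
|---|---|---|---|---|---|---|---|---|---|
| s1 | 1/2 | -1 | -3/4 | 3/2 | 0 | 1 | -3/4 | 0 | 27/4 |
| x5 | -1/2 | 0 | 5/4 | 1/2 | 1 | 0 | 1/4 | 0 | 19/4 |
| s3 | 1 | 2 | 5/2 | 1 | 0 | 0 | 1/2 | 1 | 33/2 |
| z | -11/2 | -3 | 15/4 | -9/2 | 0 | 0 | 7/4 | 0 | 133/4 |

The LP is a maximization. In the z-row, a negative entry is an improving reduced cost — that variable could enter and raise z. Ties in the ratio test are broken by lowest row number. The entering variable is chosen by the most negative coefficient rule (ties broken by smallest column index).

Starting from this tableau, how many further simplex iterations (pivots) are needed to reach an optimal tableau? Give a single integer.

pivot: x1 in, s1 out → z = 215/2
pivot: x2 in, s3 out → z = 118
No improving column remains; optimal.

2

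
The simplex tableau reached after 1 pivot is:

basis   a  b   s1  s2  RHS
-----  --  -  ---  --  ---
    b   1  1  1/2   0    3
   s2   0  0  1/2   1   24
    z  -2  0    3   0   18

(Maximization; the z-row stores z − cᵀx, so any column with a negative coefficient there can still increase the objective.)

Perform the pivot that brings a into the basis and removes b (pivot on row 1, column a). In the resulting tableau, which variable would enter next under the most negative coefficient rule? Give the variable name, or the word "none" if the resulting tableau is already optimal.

none

Pivot element 1. New z-row = old z-row − (-2)·(row 1/1).
Updated z-row coefficients: a: 0, b: 2, s1: 4, s2: 0.
No coefficient is strictly negative; the tableau after this pivot is optimal.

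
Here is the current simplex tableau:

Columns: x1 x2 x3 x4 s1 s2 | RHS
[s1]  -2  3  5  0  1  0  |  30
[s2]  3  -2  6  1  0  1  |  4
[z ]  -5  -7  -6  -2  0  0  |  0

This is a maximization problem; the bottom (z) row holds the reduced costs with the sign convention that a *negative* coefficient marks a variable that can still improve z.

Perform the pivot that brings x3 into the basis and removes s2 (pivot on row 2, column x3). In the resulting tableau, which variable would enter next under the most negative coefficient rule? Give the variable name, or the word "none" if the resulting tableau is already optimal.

x2

Pivot element 6. New z-row = old z-row − (-6)·(row 2/6).
Updated z-row coefficients: x1: -2, x2: -9, x3: 0, x4: -1, s1: 0, s2: 1.
The most negative is -9 in column x2, so x2 would enter next.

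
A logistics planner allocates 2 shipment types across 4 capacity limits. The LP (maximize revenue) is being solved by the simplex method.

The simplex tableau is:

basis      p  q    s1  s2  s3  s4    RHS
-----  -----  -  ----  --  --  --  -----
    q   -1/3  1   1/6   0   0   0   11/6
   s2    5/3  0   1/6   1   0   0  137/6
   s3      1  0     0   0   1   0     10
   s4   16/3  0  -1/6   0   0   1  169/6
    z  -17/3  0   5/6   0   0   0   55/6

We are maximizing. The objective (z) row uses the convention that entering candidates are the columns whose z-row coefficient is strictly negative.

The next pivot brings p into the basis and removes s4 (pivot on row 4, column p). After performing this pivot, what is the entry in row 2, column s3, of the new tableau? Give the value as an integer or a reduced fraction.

0

Pivot element is row 4, column p: 16/3.
Normalize row 4: new (row 4, s3) = 0/(16/3) = 0.
row 2 ← row 2 − (5/3)·(new row 4): 0 − (5/3)·0 = 0.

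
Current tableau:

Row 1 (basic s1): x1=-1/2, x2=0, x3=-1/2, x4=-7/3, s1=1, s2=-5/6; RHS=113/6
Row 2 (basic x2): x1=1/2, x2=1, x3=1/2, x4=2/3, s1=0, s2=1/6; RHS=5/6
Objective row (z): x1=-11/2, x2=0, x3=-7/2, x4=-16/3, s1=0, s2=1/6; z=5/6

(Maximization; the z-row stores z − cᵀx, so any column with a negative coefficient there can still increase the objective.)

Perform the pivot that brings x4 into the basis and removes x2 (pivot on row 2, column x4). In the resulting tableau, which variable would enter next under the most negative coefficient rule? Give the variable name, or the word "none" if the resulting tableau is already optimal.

Pivot element 2/3. New z-row = old z-row − (-16/3)·(row 2/(2/3)).
Updated z-row coefficients: x1: -3/2, x2: 8, x3: 1/2, x4: 0, s1: 0, s2: 3/2.
The most negative is -3/2 in column x1, so x1 would enter next.

x1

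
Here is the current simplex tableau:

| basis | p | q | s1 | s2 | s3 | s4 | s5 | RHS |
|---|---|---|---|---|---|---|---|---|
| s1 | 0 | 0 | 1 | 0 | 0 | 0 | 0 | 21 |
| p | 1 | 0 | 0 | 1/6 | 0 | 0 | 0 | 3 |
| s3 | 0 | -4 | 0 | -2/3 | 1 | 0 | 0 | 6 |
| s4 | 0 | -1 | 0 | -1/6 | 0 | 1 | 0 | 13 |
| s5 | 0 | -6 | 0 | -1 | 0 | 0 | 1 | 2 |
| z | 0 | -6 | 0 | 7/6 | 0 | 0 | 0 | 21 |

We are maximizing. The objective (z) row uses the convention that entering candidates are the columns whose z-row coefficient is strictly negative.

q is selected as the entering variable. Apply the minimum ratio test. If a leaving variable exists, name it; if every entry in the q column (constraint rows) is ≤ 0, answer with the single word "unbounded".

q-column entries: row 1: 0, row 2: 0, row 3: -4, row 4: -1, row 5: -6. All ≤ 0, so q can increase without bound; the LP is unbounded in this direction.

unbounded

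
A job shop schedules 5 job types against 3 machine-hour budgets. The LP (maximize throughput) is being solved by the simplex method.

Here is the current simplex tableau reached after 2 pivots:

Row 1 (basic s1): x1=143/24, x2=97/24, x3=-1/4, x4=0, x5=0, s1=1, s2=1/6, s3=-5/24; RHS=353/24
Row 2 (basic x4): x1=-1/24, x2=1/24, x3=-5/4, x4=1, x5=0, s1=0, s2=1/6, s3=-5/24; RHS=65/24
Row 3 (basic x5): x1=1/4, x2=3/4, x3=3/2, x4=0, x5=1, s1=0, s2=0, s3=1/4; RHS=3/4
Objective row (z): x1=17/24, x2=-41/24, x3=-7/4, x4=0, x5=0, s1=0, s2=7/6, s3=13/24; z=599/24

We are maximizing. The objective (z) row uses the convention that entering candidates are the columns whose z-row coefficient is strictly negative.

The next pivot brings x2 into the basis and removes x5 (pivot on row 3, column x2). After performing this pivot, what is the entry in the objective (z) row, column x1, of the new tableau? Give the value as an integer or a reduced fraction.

23/18

Pivot element is row 3, column x2: 3/4.
Normalize row 3: new (row 3, x1) = (1/4)/(3/4) = 1/3.
z-row ← z-row − (-41/24)·(new row 3): 17/24 − (-41/24)·(1/3) = 23/18.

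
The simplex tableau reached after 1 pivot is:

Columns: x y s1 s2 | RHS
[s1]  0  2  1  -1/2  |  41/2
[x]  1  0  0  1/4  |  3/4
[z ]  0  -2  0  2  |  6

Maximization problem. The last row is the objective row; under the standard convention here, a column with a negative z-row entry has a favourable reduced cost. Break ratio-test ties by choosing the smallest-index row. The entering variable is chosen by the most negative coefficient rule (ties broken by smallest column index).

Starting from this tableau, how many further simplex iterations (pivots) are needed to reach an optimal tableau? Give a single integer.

pivot: y in, s1 out → z = 53/2
No improving column remains; optimal.

1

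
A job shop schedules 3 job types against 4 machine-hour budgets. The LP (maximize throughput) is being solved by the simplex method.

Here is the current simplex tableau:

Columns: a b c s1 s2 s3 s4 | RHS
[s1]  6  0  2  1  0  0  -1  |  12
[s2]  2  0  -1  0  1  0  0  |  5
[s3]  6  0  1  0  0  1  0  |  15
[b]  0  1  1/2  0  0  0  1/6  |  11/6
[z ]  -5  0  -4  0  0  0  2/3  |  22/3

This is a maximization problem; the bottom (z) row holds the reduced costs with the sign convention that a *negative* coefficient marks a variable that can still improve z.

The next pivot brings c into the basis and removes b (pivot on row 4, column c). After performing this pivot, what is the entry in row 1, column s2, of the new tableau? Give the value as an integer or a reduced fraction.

0

Pivot element is row 4, column c: 1/2.
Normalize row 4: new (row 4, s2) = 0/(1/2) = 0.
row 1 ← row 1 − 2·(new row 4): 0 − 2·0 = 0.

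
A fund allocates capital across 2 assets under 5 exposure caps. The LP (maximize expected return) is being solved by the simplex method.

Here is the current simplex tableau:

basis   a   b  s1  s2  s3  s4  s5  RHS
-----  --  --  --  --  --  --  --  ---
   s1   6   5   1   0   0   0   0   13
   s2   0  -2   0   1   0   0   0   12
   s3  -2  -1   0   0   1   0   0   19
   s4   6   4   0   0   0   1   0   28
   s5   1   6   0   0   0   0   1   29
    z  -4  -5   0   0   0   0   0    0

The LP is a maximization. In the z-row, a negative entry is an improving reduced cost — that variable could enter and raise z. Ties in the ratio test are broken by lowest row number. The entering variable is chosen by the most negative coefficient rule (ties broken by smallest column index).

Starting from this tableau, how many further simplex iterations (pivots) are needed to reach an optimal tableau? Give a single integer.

pivot: b in, s1 out → z = 13
No improving column remains; optimal.

1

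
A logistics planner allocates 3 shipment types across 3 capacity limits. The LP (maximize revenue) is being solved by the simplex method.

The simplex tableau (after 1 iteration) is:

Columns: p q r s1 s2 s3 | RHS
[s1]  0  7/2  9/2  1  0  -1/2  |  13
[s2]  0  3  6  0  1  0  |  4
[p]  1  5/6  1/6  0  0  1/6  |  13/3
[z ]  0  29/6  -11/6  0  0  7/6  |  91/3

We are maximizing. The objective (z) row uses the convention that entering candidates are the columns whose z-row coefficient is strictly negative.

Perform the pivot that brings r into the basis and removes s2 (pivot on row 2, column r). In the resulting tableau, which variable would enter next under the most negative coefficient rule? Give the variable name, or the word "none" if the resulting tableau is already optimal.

none

Pivot element 6. New z-row = old z-row − (-11/6)·(row 2/6).
Updated z-row coefficients: p: 0, q: 23/4, r: 0, s1: 0, s2: 11/36, s3: 7/6.
No coefficient is strictly negative; the tableau after this pivot is optimal.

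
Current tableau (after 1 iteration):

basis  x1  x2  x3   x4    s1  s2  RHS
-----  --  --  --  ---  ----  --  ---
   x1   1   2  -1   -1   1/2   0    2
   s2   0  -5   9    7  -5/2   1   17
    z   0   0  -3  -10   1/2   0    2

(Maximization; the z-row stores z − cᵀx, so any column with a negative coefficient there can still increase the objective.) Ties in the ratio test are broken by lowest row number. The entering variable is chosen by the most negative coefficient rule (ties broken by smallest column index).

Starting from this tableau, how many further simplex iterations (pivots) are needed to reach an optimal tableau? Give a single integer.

pivot: x4 in, s2 out → z = 184/7
pivot: x2 in, x1 out → z = 458/9
pivot: s1 in, x2 out → z = 243/2
No improving column remains; optimal.

3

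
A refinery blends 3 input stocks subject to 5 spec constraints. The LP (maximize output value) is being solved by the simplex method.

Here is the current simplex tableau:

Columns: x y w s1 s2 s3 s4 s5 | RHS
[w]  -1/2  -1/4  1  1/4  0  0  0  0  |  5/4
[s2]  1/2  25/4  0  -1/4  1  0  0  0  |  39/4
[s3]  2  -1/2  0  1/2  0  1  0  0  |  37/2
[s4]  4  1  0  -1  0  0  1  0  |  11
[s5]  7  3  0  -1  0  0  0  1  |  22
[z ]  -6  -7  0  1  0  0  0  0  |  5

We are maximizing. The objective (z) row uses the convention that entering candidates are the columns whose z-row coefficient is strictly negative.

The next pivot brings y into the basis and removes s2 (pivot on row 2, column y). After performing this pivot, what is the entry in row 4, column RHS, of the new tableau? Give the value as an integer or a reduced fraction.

236/25

Pivot element is row 2, column y: 25/4.
Normalize row 2: new (row 2, RHS) = (39/4)/(25/4) = 39/25.
row 4 ← row 4 − 1·(new row 2): 11 − 1·(39/25) = 236/25.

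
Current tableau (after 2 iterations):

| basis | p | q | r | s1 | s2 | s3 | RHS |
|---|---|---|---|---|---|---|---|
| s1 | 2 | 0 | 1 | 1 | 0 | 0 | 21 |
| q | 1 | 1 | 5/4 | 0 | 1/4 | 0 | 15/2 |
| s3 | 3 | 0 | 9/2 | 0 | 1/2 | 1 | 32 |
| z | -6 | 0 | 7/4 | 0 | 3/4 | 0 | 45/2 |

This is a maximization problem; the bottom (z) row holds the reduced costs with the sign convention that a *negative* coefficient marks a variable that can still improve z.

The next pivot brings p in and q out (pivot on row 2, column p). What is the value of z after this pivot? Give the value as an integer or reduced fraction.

Minimum ratio for p: (15/2)/1 = 15/2.
z changes by −(z-row coeff of p)·ratio = −(-6)·(15/2) = 45.
New z = 45/2 + 45 = 135/2.

135/2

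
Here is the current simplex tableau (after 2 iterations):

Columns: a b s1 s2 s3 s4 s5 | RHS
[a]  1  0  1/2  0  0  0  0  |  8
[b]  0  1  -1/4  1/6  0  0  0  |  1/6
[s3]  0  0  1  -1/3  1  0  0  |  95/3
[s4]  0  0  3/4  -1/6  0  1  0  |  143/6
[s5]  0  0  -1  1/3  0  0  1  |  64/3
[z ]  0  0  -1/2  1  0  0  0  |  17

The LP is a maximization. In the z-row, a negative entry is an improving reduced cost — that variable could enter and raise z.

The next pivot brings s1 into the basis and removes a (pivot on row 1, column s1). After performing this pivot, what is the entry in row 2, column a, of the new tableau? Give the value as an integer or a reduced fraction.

Pivot element is row 1, column s1: 1/2.
Normalize row 1: new (row 1, a) = 1/(1/2) = 2.
row 2 ← row 2 − (-1/4)·(new row 1): 0 − (-1/4)·2 = 1/2.

1/2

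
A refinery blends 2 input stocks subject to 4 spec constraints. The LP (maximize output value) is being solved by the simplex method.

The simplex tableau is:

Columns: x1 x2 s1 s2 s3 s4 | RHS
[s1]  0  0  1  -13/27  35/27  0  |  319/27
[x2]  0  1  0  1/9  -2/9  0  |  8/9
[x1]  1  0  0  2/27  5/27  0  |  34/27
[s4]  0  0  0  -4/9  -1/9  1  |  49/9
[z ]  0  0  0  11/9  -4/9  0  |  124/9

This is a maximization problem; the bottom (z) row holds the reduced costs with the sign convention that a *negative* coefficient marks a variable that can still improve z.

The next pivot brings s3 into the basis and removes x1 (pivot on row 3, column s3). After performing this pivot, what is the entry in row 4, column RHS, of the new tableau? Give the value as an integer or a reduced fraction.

Pivot element is row 3, column s3: 5/27.
Normalize row 3: new (row 3, RHS) = (34/27)/(5/27) = 34/5.
row 4 ← row 4 − (-1/9)·(new row 3): 49/9 − (-1/9)·(34/5) = 31/5.

31/5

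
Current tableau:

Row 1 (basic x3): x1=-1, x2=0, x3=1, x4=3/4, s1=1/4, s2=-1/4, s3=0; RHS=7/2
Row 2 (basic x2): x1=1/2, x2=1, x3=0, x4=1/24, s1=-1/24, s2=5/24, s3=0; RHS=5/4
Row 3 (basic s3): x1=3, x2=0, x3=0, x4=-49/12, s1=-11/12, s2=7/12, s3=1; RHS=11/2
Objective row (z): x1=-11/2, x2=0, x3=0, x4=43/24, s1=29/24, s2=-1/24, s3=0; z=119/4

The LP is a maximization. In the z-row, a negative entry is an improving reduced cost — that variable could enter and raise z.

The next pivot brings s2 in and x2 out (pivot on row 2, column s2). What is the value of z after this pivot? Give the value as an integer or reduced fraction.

Minimum ratio for s2: (5/4)/(5/24) = 6.
z changes by −(z-row coeff of s2)·ratio = −(-1/24)·6 = 1/4.
New z = 119/4 + (1/4) = 30.

30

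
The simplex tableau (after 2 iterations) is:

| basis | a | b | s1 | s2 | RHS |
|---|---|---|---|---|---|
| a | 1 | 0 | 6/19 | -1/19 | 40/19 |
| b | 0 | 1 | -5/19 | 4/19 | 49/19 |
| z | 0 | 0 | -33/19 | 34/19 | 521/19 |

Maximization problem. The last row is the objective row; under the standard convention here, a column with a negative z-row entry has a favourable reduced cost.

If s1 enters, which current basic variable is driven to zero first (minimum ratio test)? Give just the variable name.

a

Ratios: row 1 (a): (40/19)/(6/19) = 20/3; row 2 (b): entry -5/19 ≤ 0, skip.
Minimum ratio 20/3 is in the a row, so a leaves.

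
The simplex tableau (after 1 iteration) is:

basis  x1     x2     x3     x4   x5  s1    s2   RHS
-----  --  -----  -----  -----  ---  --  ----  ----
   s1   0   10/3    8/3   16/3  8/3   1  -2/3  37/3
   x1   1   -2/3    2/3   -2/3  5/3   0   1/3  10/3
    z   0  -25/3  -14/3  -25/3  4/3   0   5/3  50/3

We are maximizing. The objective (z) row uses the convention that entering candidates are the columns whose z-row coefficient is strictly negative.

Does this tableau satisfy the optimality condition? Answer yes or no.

Column x2 has objective-row coefficient -25/3, which is negative; an improving pivot exists, so not yet optimal.

no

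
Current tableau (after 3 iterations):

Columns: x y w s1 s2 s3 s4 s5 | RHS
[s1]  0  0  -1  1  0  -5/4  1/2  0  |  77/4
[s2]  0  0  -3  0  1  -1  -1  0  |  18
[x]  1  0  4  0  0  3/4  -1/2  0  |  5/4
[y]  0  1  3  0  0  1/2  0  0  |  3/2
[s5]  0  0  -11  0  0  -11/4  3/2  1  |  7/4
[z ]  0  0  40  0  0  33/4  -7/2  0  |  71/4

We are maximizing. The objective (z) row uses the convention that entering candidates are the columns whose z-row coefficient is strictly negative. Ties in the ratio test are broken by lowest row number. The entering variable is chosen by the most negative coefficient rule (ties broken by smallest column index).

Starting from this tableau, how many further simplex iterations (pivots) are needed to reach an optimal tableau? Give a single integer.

1

pivot: s4 in, s5 out → z = 131/6
No improving column remains; optimal.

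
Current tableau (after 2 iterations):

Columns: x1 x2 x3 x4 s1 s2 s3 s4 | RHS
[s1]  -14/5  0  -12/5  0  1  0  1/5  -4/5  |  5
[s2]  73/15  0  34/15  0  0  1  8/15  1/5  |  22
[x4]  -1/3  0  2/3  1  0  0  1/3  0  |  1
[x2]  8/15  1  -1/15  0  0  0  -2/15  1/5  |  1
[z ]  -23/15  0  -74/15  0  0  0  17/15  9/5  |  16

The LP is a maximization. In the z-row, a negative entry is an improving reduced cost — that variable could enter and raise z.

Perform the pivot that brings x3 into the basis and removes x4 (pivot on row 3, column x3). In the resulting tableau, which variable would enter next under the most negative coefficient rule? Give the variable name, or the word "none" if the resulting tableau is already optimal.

Pivot element 2/3. New z-row = old z-row − (-74/15)·(row 3/(2/3)).
Updated z-row coefficients: x1: -4, x2: 0, x3: 0, x4: 37/5, s1: 0, s2: 0, s3: 18/5, s4: 9/5.
The most negative is -4 in column x1, so x1 would enter next.

x1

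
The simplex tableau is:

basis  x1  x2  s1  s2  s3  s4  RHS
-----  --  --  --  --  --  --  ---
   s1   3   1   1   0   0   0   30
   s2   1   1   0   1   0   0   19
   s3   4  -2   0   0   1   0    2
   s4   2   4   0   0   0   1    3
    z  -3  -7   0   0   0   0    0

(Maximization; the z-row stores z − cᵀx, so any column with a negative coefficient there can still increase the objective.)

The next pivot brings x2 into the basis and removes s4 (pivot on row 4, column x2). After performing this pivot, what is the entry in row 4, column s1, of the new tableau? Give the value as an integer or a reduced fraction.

0

Pivot element is row 4, column x2: 4.
Normalize row 4: new (row 4, s1) = 0/4 = 0.
Row 4 is the pivot row, so the entry is 0.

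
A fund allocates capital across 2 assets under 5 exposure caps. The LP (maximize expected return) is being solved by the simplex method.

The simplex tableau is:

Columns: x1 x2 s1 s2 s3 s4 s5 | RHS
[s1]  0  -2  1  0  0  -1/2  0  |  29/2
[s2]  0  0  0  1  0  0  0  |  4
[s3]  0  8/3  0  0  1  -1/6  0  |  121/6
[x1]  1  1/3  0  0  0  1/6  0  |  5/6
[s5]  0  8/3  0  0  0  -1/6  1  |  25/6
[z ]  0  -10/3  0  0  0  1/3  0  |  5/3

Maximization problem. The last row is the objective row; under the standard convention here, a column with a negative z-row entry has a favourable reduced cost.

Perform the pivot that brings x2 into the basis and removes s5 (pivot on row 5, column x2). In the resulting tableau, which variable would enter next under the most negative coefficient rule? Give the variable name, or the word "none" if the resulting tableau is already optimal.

none

Pivot element 8/3. New z-row = old z-row − (-10/3)·(row 5/(8/3)).
Updated z-row coefficients: x1: 0, x2: 0, s1: 0, s2: 0, s3: 0, s4: 1/8, s5: 5/4.
No coefficient is strictly negative; the tableau after this pivot is optimal.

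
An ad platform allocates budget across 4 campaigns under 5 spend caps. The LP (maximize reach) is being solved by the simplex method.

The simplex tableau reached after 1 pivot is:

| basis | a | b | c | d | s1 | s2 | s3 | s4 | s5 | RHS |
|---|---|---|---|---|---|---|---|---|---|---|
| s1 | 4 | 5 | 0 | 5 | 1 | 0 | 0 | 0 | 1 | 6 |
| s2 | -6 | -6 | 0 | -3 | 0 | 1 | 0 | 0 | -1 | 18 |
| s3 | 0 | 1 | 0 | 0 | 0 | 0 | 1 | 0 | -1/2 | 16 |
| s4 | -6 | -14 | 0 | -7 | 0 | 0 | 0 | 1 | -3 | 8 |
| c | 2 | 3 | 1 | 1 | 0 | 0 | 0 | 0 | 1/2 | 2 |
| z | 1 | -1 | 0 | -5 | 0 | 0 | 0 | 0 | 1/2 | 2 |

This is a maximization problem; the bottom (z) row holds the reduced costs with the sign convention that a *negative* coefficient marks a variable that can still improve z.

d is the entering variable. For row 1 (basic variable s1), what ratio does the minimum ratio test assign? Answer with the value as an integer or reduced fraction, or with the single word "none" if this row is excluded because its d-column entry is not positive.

Ratio = RHS / (d entry) = 6 / 5 = 6/5.

6/5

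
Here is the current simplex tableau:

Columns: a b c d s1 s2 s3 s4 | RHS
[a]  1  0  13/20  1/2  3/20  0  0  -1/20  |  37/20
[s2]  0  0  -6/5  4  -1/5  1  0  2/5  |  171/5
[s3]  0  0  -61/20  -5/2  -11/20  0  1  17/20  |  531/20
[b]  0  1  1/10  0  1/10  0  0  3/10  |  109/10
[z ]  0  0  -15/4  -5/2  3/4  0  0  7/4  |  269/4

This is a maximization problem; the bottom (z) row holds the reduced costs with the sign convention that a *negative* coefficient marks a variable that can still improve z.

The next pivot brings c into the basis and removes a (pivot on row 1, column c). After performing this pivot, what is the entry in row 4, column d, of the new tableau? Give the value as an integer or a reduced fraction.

Pivot element is row 1, column c: 13/20.
Normalize row 1: new (row 1, d) = (1/2)/(13/20) = 10/13.
row 4 ← row 4 − (1/10)·(new row 1): 0 − (1/10)·(10/13) = -1/13.

-1/13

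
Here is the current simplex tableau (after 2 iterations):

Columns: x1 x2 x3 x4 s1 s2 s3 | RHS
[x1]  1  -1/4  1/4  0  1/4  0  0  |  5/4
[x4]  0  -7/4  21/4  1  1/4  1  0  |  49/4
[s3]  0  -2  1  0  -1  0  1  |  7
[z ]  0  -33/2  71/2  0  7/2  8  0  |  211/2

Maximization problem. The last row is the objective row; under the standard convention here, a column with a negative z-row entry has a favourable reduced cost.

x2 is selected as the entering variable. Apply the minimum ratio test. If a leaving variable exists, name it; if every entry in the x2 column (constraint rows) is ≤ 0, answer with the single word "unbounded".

unbounded

x2-column entries: row 1: -1/4, row 2: -7/4, row 3: -2. All ≤ 0, so x2 can increase without bound; the LP is unbounded in this direction.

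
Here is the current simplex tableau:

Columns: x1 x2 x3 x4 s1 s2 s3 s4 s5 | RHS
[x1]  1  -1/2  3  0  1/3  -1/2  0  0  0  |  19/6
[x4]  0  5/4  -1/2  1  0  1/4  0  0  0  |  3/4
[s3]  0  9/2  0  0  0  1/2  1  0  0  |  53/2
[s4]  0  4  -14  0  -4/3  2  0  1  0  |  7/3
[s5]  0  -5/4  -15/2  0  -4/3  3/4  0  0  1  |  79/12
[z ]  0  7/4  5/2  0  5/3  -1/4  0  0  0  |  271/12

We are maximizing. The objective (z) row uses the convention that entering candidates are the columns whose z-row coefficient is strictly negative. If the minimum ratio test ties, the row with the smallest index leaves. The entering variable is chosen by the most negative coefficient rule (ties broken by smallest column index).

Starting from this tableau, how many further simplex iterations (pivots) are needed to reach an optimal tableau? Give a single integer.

1

pivot: s2 in, s4 out → z = 183/8
No improving column remains; optimal.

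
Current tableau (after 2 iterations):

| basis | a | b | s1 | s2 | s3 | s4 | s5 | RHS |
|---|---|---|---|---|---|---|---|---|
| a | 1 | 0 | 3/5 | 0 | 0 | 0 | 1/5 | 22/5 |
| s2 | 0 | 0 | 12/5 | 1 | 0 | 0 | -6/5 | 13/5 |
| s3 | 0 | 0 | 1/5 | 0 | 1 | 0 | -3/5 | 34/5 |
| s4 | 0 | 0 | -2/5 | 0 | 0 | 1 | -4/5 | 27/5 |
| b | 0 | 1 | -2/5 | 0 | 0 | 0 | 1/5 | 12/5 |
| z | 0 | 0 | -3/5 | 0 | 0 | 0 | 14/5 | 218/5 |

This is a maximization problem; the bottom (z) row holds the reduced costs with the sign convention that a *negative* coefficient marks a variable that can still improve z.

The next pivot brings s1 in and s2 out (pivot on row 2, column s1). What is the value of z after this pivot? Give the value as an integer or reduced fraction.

177/4

Minimum ratio for s1: (13/5)/(12/5) = 13/12.
z changes by −(z-row coeff of s1)·ratio = −(-3/5)·(13/12) = 13/20.
New z = 218/5 + (13/20) = 177/4.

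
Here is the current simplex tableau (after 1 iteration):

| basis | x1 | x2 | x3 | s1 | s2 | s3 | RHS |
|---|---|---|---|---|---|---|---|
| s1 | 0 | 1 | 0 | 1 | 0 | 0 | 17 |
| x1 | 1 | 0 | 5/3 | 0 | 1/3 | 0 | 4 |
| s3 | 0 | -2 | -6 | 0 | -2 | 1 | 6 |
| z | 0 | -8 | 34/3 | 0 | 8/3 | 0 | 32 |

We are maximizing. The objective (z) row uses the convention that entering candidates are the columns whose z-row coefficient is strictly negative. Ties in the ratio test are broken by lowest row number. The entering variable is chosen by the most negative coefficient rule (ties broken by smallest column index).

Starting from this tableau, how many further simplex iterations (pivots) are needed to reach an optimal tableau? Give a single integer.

pivot: x2 in, s1 out → z = 168
No improving column remains; optimal.

1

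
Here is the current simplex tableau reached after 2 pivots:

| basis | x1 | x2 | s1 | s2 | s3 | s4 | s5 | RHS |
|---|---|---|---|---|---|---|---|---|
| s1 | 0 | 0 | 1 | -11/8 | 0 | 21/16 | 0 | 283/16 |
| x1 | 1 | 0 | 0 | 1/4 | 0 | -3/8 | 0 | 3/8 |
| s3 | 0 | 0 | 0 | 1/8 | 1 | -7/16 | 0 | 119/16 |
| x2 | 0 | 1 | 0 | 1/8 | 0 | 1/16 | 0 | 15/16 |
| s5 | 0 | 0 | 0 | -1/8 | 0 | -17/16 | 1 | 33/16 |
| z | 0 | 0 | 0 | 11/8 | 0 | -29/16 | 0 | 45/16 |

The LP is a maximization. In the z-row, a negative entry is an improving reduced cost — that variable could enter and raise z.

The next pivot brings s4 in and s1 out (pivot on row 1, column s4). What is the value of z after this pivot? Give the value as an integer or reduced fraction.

Minimum ratio for s4: (283/16)/(21/16) = 283/21.
z changes by −(z-row coeff of s4)·ratio = −(-29/16)·(283/21) = 8207/336.
New z = 45/16 + (8207/336) = 572/21.

572/21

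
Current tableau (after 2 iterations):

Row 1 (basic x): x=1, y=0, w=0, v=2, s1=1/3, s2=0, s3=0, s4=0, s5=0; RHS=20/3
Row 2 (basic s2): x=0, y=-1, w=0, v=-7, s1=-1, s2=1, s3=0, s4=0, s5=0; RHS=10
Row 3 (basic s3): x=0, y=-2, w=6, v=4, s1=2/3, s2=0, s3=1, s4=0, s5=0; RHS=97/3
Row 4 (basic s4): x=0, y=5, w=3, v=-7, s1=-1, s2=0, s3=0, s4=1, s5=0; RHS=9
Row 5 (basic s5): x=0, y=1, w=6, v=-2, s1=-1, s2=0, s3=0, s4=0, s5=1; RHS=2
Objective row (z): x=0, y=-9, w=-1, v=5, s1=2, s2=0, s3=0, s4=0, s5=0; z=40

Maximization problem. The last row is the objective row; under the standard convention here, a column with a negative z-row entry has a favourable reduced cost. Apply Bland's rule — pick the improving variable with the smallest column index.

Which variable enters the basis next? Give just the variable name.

Objective-row coefficients: x: 0, y: -9, w: -1, v: 5, s1: 2, s2: 0, s3: 0, s4: 0, s5: 0.
Improving columns: y, w. Bland's rule picks the smallest column index → y.

y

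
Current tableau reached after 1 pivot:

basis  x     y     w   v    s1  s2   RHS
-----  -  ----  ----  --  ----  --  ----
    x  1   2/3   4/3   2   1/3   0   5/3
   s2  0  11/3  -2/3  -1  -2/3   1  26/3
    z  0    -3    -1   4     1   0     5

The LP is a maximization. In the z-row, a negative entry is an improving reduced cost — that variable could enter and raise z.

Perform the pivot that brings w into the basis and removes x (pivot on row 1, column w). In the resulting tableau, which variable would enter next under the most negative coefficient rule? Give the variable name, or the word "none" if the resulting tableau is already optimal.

Pivot element 4/3. New z-row = old z-row − (-1)·(row 1/(4/3)).
Updated z-row coefficients: x: 3/4, y: -5/2, w: 0, v: 11/2, s1: 5/4, s2: 0.
The most negative is -5/2 in column y, so y would enter next.

y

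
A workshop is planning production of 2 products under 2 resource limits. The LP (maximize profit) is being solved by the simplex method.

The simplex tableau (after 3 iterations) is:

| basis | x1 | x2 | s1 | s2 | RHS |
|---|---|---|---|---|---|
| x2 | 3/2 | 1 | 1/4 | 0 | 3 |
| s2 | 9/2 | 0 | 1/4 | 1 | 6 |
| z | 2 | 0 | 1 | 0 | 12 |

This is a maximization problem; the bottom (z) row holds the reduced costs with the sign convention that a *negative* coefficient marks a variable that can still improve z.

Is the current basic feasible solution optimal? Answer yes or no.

yes

No objective-row coefficient is strictly negative, so no entering variable exists; the tableau is optimal.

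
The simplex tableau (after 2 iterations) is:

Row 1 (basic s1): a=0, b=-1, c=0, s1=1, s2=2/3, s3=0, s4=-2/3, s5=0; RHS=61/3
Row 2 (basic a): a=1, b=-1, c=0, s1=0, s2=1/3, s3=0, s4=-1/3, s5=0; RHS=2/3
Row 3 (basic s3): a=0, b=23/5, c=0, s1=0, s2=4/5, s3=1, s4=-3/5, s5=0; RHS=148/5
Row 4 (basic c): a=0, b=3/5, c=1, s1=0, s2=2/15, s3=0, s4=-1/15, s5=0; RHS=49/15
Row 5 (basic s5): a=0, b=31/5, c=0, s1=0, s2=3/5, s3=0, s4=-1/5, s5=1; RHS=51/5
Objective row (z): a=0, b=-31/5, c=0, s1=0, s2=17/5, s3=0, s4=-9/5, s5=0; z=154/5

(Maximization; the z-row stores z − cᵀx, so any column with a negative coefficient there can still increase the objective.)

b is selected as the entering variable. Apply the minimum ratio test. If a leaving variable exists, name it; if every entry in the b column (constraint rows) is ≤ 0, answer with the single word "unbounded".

s5

Ratios: row 1 (s1): entry -1 ≤ 0, skip; row 2 (a): entry -1 ≤ 0, skip; row 3 (s3): (148/5)/(23/5) = 148/23; row 4 (c): (49/15)/(3/5) = 49/9; row 5 (s5): (51/5)/(31/5) = 51/31.
Minimum ratio is in the s5 row, so s5 leaves.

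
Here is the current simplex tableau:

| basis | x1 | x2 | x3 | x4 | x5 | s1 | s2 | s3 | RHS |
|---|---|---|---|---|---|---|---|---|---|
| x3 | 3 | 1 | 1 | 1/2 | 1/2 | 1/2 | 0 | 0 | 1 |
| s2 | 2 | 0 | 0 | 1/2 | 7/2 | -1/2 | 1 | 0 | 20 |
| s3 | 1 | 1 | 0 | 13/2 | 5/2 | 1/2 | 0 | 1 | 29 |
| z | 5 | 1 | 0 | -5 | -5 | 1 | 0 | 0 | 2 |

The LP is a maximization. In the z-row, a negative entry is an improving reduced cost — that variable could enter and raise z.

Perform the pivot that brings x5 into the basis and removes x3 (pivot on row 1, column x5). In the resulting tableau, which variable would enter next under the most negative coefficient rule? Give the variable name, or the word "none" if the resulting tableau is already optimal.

Pivot element 1/2. New z-row = old z-row − (-5)·(row 1/(1/2)).
Updated z-row coefficients: x1: 35, x2: 11, x3: 10, x4: 0, x5: 0, s1: 6, s2: 0, s3: 0.
No coefficient is strictly negative; the tableau after this pivot is optimal.

none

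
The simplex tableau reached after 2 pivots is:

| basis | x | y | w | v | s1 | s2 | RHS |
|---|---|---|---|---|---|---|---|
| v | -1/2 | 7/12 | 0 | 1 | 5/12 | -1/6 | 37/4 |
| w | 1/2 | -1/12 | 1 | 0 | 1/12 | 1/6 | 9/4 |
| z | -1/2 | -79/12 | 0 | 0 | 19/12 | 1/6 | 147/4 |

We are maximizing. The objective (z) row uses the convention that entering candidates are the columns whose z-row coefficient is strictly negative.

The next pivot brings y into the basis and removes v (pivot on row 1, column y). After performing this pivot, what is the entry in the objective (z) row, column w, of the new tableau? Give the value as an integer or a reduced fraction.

0

Pivot element is row 1, column y: 7/12.
Normalize row 1: new (row 1, w) = 0/(7/12) = 0.
z-row ← z-row − (-79/12)·(new row 1): 0 − (-79/12)·0 = 0.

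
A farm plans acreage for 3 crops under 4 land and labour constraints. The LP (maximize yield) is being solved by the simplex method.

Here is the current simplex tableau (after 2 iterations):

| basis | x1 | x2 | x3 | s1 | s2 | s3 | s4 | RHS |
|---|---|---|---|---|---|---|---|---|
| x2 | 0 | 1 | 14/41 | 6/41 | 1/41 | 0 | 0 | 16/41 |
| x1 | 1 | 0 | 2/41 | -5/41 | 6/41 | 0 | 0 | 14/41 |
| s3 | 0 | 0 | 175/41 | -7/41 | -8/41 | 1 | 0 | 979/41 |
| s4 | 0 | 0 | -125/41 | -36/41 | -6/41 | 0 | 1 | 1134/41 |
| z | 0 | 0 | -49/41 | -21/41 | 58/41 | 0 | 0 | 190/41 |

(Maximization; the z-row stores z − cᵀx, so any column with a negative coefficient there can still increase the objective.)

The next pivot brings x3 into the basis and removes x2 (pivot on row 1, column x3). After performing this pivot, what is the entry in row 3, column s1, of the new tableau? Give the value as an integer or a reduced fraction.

-2

Pivot element is row 1, column x3: 14/41.
Normalize row 1: new (row 1, s1) = (6/41)/(14/41) = 3/7.
row 3 ← row 3 − (175/41)·(new row 1): -7/41 − (175/41)·(3/7) = -2.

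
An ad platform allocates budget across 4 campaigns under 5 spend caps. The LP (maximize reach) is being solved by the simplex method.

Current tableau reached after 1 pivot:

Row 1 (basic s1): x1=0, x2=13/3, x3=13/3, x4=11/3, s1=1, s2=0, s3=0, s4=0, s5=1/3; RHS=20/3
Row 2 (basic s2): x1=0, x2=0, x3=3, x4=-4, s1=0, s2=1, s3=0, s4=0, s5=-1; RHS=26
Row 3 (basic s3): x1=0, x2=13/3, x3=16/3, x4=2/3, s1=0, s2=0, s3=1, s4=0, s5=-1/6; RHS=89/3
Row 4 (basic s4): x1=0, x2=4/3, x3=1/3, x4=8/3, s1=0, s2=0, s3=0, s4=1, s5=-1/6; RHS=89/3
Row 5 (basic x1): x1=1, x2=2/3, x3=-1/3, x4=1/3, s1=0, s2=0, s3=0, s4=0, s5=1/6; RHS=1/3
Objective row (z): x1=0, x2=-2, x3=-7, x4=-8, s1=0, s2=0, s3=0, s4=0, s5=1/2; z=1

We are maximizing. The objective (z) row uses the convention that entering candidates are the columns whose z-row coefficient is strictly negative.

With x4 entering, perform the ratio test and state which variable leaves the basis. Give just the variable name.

Ratios: row 1 (s1): (20/3)/(11/3) = 20/11; row 2 (s2): entry -4 ≤ 0, skip; row 3 (s3): (89/3)/(2/3) = 89/2; row 4 (s4): (89/3)/(8/3) = 89/8; row 5 (x1): (1/3)/(1/3) = 1.
Minimum ratio 1 is in the x1 row, so x1 leaves.

x1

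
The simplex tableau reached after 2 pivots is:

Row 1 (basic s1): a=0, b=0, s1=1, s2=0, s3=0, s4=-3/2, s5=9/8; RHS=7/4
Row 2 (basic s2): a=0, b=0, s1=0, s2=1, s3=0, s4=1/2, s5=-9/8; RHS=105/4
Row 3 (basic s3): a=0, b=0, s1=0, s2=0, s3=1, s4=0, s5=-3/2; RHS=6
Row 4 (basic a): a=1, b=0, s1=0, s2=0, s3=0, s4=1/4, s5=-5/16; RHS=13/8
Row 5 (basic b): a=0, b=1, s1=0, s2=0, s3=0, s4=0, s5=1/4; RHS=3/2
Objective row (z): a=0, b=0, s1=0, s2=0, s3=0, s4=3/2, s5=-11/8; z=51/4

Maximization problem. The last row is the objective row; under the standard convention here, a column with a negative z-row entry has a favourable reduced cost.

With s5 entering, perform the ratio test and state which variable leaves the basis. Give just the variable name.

s1

Ratios: row 1 (s1): (7/4)/(9/8) = 14/9; row 2 (s2): entry -9/8 ≤ 0, skip; row 3 (s3): entry -3/2 ≤ 0, skip; row 4 (a): entry -5/16 ≤ 0, skip; row 5 (b): (3/2)/(1/4) = 6.
Minimum ratio 14/9 is in the s1 row, so s1 leaves.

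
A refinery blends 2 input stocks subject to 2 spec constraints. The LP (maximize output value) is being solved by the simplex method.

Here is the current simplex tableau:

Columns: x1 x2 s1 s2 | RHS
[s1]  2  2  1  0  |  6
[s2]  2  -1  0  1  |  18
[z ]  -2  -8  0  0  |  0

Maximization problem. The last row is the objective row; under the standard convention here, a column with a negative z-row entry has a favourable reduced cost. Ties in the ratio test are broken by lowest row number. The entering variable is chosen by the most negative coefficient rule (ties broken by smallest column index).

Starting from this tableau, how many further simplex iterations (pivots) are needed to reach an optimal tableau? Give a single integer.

pivot: x2 in, s1 out → z = 24
No improving column remains; optimal.

1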